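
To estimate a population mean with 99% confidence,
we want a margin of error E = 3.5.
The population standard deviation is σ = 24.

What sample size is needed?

Answer: n = 313

Derivation:
z_0.005 = 2.576
n = (z×σ/E)² = (2.576×24/3.5)²
n = 312.0169
Round up: n = 313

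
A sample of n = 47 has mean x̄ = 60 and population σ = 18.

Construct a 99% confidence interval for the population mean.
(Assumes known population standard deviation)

Answer: (53.2365, 66.7635)

Derivation:
Confidence level: 99%, α = 0.01
z_0.005 = 2.576
SE = σ/√n = 18/√47 = 2.6256
Margin of error = 2.576 × 2.6256 = 6.7635
CI: x̄ ± margin = 60 ± 6.7635
CI: (53.2365, 66.7635)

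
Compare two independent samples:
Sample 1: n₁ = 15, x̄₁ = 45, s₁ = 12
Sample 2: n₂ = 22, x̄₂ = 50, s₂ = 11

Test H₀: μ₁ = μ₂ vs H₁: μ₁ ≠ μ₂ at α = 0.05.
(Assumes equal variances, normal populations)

Pooled variance: s²_p = [14×12² + 21×11²]/(35) = 130.2000
s_p = 11.4105
SE = s_p×√(1/n₁ + 1/n₂) = 11.4105×√(1/15 + 1/22) = 3.8207
t = (x̄₁ - x̄₂)/SE = (45 - 50)/3.8207 = -1.3087
df = 35, t-critical = ±2.030
Decision: fail to reject H₀

Answer: t = -1.3087, fail to reject H₀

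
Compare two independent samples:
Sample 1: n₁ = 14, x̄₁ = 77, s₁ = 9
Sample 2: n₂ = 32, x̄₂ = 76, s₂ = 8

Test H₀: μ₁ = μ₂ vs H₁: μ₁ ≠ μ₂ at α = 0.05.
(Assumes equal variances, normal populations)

Answer: t = 0.3756, fail to reject H₀

Derivation:
Pooled variance: s²_p = [13×9² + 31×8²]/(44) = 69.0227
s_p = 8.3080
SE = s_p×√(1/n₁ + 1/n₂) = 8.3080×√(1/14 + 1/32) = 2.6622
t = (x̄₁ - x̄₂)/SE = (77 - 76)/2.6622 = 0.3756
df = 44, t-critical = ±2.015
Decision: fail to reject H₀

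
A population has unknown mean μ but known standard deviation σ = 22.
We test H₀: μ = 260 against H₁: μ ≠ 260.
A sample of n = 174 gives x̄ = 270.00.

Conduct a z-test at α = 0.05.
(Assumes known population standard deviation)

Answer: z = 5.9959, reject H₀

Derivation:
Standard error: SE = σ/√n = 22/√174 = 1.6678
z-statistic: z = (x̄ - μ₀)/SE = (270.00 - 260)/1.6678 = 5.9959
Critical value: ±1.960
p-value < 0.0001
Decision: reject H₀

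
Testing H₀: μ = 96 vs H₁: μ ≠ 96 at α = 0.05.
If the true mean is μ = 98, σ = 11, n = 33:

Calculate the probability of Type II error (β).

SE = σ/√n = 11/√33 = 1.9149
Critical values: μ₀ ± z_0.025×SE = 96 ± 1.960×1.9149
Acceptance region: (92.2468, 99.7532)
Under H₁ (μ = 98): z_high = (99.7532 - 98)/1.9149 = 0.9156, z_low = (92.2468 - 98)/1.9149 = -3.0044
β = P(not reject | H₁) = Φ(0.9156) - Φ(-3.0044) ≈ 0.8187

Answer: β ≈ 0.8187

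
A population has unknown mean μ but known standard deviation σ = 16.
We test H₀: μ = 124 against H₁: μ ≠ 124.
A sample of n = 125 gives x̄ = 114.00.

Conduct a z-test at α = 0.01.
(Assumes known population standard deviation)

Answer: z = -6.9876, reject H₀

Derivation:
Standard error: SE = σ/√n = 16/√125 = 1.4311
z-statistic: z = (x̄ - μ₀)/SE = (114.00 - 124)/1.4311 = -6.9876
Critical value: ±2.576
p-value < 0.0001
Decision: reject H₀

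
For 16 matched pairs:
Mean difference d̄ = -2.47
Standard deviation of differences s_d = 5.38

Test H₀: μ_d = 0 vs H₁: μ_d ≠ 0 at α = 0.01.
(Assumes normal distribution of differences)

Answer: t = -1.8364, fail to reject H₀

Derivation:
df = n - 1 = 15
SE = s_d/√n = 5.38/√16 = 1.3450
t = d̄/SE = -2.47/1.3450 = -1.8364
Critical value: t_{0.005,15} = ±2.947
p-value ≈ 0.0862
Decision: fail to reject H₀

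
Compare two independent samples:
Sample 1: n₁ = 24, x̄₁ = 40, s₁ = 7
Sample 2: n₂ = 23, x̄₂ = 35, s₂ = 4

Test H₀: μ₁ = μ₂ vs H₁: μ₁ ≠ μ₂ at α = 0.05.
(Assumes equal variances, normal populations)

Answer: t = 2.9890, reject H₀

Derivation:
Pooled variance: s²_p = [23×7² + 22×4²]/(45) = 32.8667
s_p = 5.7329
SE = s_p×√(1/n₁ + 1/n₂) = 5.7329×√(1/24 + 1/23) = 1.6728
t = (x̄₁ - x̄₂)/SE = (40 - 35)/1.6728 = 2.9890
df = 45, t-critical = ±2.014
Decision: reject H₀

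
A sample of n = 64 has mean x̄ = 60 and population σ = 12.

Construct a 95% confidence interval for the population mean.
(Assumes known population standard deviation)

Confidence level: 95%, α = 0.05
z_0.025 = 1.960
SE = σ/√n = 12/√64 = 1.5000
Margin of error = 1.960 × 1.5000 = 2.9400
CI: x̄ ± margin = 60 ± 2.9400
CI: (57.0600, 62.9400)

Answer: (57.0600, 62.9400)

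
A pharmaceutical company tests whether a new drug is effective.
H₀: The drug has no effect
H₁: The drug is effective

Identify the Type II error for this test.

Type I error: rejecting H₀ when it is actually true (false positive).
Type II error: failing to reject H₀ when H₁ is actually true (false negative).

Answer: Failing to detect the drug's effect when it actually works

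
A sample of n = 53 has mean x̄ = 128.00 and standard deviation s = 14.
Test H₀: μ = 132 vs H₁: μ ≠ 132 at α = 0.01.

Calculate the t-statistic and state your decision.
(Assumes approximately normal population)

Answer: t = -2.0801, fail to reject H₀

Derivation:
df = n - 1 = 52
SE = s/√n = 14/√53 = 1.9230
t = (x̄ - μ₀)/SE = (128.00 - 132)/1.9230 = -2.0801
Critical value: t_{0.005,52} = ±2.674
p-value ≈ 0.0425
Decision: fail to reject H₀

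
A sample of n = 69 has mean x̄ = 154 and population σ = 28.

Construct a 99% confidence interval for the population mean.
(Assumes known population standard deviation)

Confidence level: 99%, α = 0.01
z_0.005 = 2.576
SE = σ/√n = 28/√69 = 3.3708
Margin of error = 2.576 × 3.3708 = 8.6832
CI: x̄ ± margin = 154 ± 8.6832
CI: (145.3168, 162.6832)

Answer: (145.3168, 162.6832)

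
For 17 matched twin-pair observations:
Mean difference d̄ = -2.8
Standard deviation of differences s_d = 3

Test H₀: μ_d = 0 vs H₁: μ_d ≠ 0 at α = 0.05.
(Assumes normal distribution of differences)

df = n - 1 = 16
SE = s_d/√n = 3/√17 = 0.7276
t = d̄/SE = -2.8/0.7276 = -3.8483
Critical value: t_{0.025,16} = ±2.120
p-value ≈ 0.0014
Decision: reject H₀

Answer: t = -3.8483, reject H₀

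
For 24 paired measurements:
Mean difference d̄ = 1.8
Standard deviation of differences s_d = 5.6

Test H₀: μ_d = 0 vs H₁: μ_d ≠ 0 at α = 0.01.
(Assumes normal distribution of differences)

df = n - 1 = 23
SE = s_d/√n = 5.6/√24 = 1.1431
t = d̄/SE = 1.8/1.1431 = 1.5747
Critical value: t_{0.005,23} = ±2.807
p-value ≈ 0.1290
Decision: fail to reject H₀

Answer: t = 1.5747, fail to reject H₀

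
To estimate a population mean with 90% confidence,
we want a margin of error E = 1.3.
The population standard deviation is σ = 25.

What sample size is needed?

Answer: n = 1001

Derivation:
z_0.05 = 1.645
n = (z×σ/E)² = (1.645×25/1.3)²
n = 1000.7489
Round up: n = 1001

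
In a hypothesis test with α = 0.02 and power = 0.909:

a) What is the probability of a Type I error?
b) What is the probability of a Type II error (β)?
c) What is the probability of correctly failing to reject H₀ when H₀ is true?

Answer: a) 0.02, b) 0.091, c) 0.98

Derivation:
a) Type I error probability = α = 0.02
b) Power = P(reject H₀ | H₁ true) = 1 - β = 0.909, so Type II error probability = β = 1 - Power = 0.091
c) P(fail to reject H₀ | H₀ true) = 1 - α = 0.98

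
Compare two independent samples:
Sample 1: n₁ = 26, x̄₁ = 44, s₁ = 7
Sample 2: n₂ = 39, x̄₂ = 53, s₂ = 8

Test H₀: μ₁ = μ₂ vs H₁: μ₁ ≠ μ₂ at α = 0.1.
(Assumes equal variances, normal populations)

Answer: t = -4.6656, reject H₀

Derivation:
Pooled variance: s²_p = [25×7² + 38×8²]/(63) = 58.0476
s_p = 7.6189
SE = s_p×√(1/n₁ + 1/n₂) = 7.6189×√(1/26 + 1/39) = 1.9290
t = (x̄₁ - x̄₂)/SE = (44 - 53)/1.9290 = -4.6656
df = 63, t-critical = ±1.669
Decision: reject H₀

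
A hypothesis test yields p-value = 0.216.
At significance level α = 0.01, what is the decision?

Answer: fail to reject H₀

Derivation:
Compare p-value to α:
0.216 ≥ 0.01
Decision: fail to reject H₀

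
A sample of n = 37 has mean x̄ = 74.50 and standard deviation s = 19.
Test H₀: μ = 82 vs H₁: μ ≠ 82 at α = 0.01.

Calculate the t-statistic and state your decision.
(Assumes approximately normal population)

Answer: t = -2.4011, fail to reject H₀

Derivation:
df = n - 1 = 36
SE = s/√n = 19/√37 = 3.1236
t = (x̄ - μ₀)/SE = (74.50 - 82)/3.1236 = -2.4011
Critical value: t_{0.005,36} = ±2.719
p-value ≈ 0.0216
Decision: fail to reject H₀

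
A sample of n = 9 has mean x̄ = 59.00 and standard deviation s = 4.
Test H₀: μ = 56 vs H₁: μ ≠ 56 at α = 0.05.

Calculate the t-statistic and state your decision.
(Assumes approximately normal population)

Answer: t = 2.2501, fail to reject H₀

Derivation:
df = n - 1 = 8
SE = s/√n = 4/√9 = 1.3333
t = (x̄ - μ₀)/SE = (59.00 - 56)/1.3333 = 2.2501
Critical value: t_{0.025,8} = ±2.306
p-value ≈ 0.0546
Decision: fail to reject H₀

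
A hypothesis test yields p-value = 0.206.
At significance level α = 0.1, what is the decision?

Answer: fail to reject H₀

Derivation:
Compare p-value to α:
0.206 ≥ 0.1
Decision: fail to reject H₀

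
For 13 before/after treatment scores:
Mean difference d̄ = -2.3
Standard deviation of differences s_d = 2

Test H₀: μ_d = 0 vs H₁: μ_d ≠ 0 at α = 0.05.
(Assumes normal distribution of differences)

df = n - 1 = 12
SE = s_d/√n = 2/√13 = 0.5547
t = d̄/SE = -2.3/0.5547 = -4.1464
Critical value: t_{0.025,12} = ±2.179
p-value ≈ 0.0014
Decision: reject H₀

Answer: t = -4.1464, reject H₀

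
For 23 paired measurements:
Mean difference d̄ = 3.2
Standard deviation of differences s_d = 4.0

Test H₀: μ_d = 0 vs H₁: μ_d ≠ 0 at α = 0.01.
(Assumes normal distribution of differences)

df = n - 1 = 22
SE = s_d/√n = 4.0/√23 = 0.8341
t = d̄/SE = 3.2/0.8341 = 3.8365
Critical value: t_{0.005,22} = ±2.819
p-value ≈ 0.0009
Decision: reject H₀

Answer: t = 3.8365, reject H₀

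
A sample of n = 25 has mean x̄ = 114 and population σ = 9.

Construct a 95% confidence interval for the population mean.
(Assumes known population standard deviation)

Answer: (110.4720, 117.5280)

Derivation:
Confidence level: 95%, α = 0.05
z_0.025 = 1.960
SE = σ/√n = 9/√25 = 1.8000
Margin of error = 1.960 × 1.8000 = 3.5280
CI: x̄ ± margin = 114 ± 3.5280
CI: (110.4720, 117.5280)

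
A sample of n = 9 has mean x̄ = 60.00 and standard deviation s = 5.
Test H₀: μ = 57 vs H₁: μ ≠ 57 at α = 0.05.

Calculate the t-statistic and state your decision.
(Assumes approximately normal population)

Answer: t = 1.8000, fail to reject H₀

Derivation:
df = n - 1 = 8
SE = s/√n = 5/√9 = 1.6667
t = (x̄ - μ₀)/SE = (60.00 - 57)/1.6667 = 1.8000
Critical value: t_{0.025,8} = ±2.306
p-value ≈ 0.1096
Decision: fail to reject H₀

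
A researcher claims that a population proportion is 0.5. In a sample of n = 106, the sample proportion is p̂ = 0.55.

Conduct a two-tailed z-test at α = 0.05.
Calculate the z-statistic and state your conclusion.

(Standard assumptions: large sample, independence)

Answer: z = 1.0296, fail to reject H₀

Derivation:
H₀: p = 0.5, H₁: p ≠ 0.5
Standard error: SE = √(p₀(1-p₀)/n) = √(0.5×0.5/106) = 0.048564
z-statistic: z = (p̂ - p₀)/SE = (0.55 - 0.5)/0.048564 = 1.0296
Critical value: z_0.025 = ±1.960
p-value = 0.3032
Decision: fail to reject H₀ at α = 0.05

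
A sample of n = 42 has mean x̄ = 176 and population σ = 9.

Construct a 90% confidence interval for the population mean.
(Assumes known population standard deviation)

Answer: (173.7156, 178.2844)

Derivation:
Confidence level: 90%, α = 0.1
z_0.05 = 1.645
SE = σ/√n = 9/√42 = 1.3887
Margin of error = 1.645 × 1.3887 = 2.2844
CI: x̄ ± margin = 176 ± 2.2844
CI: (173.7156, 178.2844)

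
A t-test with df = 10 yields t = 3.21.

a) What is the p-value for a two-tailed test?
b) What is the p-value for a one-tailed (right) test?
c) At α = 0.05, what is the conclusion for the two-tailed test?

Answer: a) 0.0093, b) 0.0047, c) reject H₀

Derivation:
Using t-distribution with df = 10:
a) Two-tailed: p = 2×P(T > 3.21) = 0.0093
b) One-tailed: p = P(T > 3.21) = 0.0047
c) 0.0093 < 0.05, reject H₀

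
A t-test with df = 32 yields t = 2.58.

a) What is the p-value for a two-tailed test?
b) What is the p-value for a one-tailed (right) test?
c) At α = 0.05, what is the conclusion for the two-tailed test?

Using t-distribution with df = 32:
a) Two-tailed: p = 2×P(T > 2.58) = 0.0147
b) One-tailed: p = P(T > 2.58) = 0.0073
c) 0.0147 < 0.05, reject H₀

Answer: a) 0.0147, b) 0.0073, c) reject H₀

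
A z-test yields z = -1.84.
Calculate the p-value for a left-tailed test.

For z = -1.84:
p = P(Z < -1.84) = Φ(-1.84) = 0.0329

Answer: p-value ≈ 0.0329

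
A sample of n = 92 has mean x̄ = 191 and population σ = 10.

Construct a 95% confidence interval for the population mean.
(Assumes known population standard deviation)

Confidence level: 95%, α = 0.05
z_0.025 = 1.960
SE = σ/√n = 10/√92 = 1.0426
Margin of error = 1.960 × 1.0426 = 2.0435
CI: x̄ ± margin = 191 ± 2.0435
CI: (188.9565, 193.0435)

Answer: (188.9565, 193.0435)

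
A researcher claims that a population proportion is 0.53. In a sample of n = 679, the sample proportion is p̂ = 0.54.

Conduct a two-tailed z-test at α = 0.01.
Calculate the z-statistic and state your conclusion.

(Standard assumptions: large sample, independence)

Answer: z = 0.5221, fail to reject H₀

Derivation:
H₀: p = 0.53, H₁: p ≠ 0.53
Standard error: SE = √(p₀(1-p₀)/n) = √(0.53×0.47/679) = 0.019154
z-statistic: z = (p̂ - p₀)/SE = (0.54 - 0.53)/0.019154 = 0.5221
Critical value: z_0.005 = ±2.576
p-value = 0.6016
Decision: fail to reject H₀ at α = 0.01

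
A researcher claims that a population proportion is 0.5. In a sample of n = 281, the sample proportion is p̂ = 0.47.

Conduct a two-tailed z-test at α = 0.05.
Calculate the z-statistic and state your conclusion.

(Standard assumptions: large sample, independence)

H₀: p = 0.5, H₁: p ≠ 0.5
Standard error: SE = √(p₀(1-p₀)/n) = √(0.5×0.5/281) = 0.029827
z-statistic: z = (p̂ - p₀)/SE = (0.47 - 0.5)/0.029827 = -1.0058
Critical value: z_0.025 = ±1.960
p-value = 0.3145
Decision: fail to reject H₀ at α = 0.05

Answer: z = -1.0058, fail to reject H₀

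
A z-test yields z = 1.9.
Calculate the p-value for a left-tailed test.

Answer: p-value ≈ 0.9713

Derivation:
For z = 1.9:
p = P(Z < 1.9) = Φ(1.9) = 0.9713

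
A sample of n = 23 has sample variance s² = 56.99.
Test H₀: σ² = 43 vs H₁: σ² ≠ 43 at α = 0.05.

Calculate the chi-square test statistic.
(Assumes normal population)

df = n - 1 = 22
χ² = (n-1)s²/σ₀² = 22×56.99/43 = 29.1577
Critical values: χ²_{0.975,22} = 10.982, χ²_{0.025,22} = 36.781
Rejection region: χ² < 10.982 or χ² > 36.781
Decision: fail to reject H₀

Answer: χ² = 29.1577, fail to reject H₀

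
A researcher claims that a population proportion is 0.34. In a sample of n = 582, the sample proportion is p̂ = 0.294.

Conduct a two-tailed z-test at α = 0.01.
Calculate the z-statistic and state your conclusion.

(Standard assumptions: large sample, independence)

H₀: p = 0.34, H₁: p ≠ 0.34
Standard error: SE = √(p₀(1-p₀)/n) = √(0.34×0.66/582) = 0.019636
z-statistic: z = (p̂ - p₀)/SE = (0.294 - 0.34)/0.019636 = -2.3426
Critical value: z_0.005 = ±2.576
p-value = 0.0191
Decision: fail to reject H₀ at α = 0.01

Answer: z = -2.3426, fail to reject H₀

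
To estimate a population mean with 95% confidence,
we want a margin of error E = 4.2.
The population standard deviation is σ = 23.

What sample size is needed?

z_0.025 = 1.960
n = (z×σ/E)² = (1.960×23/4.2)²
n = 115.2044
Round up: n = 116

Answer: n = 116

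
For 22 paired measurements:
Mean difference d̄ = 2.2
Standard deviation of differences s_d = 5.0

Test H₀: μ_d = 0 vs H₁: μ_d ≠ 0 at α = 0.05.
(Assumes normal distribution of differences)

Answer: t = 2.0638, fail to reject H₀

Derivation:
df = n - 1 = 21
SE = s_d/√n = 5.0/√22 = 1.0660
t = d̄/SE = 2.2/1.0660 = 2.0638
Critical value: t_{0.025,21} = ±2.080
p-value ≈ 0.0516
Decision: fail to reject H₀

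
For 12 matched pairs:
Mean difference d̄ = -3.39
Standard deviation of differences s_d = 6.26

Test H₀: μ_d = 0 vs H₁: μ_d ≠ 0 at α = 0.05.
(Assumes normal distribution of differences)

Answer: t = -1.8759, fail to reject H₀

Derivation:
df = n - 1 = 11
SE = s_d/√n = 6.26/√12 = 1.8071
t = d̄/SE = -3.39/1.8071 = -1.8759
Critical value: t_{0.025,11} = ±2.201
p-value ≈ 0.0874
Decision: fail to reject H₀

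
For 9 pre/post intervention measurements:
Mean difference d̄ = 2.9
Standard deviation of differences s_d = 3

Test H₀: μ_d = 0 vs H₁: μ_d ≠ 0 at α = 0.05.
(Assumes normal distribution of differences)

Answer: t = 2.9000, reject H₀

Derivation:
df = n - 1 = 8
SE = s_d/√n = 3/√9 = 1.0000
t = d̄/SE = 2.9/1.0000 = 2.9000
Critical value: t_{0.025,8} = ±2.306
p-value ≈ 0.0199
Decision: reject H₀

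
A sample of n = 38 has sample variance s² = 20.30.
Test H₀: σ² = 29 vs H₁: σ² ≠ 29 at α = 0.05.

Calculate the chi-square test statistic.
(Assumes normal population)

Answer: χ² = 25.9000, fail to reject H₀

Derivation:
df = n - 1 = 37
χ² = (n-1)s²/σ₀² = 37×20.30/29 = 25.9000
Critical values: χ²_{0.975,37} = 22.106, χ²_{0.025,37} = 55.668
Rejection region: χ² < 22.106 or χ² > 55.668
Decision: fail to reject H₀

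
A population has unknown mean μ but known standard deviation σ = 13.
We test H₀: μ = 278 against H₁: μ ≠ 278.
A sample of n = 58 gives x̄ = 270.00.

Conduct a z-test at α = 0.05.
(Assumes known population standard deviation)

Standard error: SE = σ/√n = 13/√58 = 1.7070
z-statistic: z = (x̄ - μ₀)/SE = (270.00 - 278)/1.7070 = -4.6866
Critical value: ±1.960
p-value < 0.0001
Decision: reject H₀

Answer: z = -4.6866, reject H₀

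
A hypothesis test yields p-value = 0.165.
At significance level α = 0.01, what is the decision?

Compare p-value to α:
0.165 ≥ 0.01
Decision: fail to reject H₀

Answer: fail to reject H₀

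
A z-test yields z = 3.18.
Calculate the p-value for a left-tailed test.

Answer: p-value ≈ 0.9993

Derivation:
For z = 3.18:
p = P(Z < 3.18) = Φ(3.18) = 0.9993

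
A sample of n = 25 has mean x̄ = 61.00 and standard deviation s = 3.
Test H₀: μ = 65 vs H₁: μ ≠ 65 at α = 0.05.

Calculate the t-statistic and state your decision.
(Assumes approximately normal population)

df = n - 1 = 24
SE = s/√n = 3/√25 = 0.6000
t = (x̄ - μ₀)/SE = (61.00 - 65)/0.6000 = -6.6667
Critical value: t_{0.025,24} = ±2.064
p-value < 0.0001
Decision: reject H₀

Answer: t = -6.6667, reject H₀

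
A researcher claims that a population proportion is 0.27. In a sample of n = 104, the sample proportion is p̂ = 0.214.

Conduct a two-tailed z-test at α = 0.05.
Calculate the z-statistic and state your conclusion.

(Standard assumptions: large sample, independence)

Answer: z = -1.2864, fail to reject H₀

Derivation:
H₀: p = 0.27, H₁: p ≠ 0.27
Standard error: SE = √(p₀(1-p₀)/n) = √(0.27×0.73/104) = 0.043534
z-statistic: z = (p̂ - p₀)/SE = (0.214 - 0.27)/0.043534 = -1.2864
Critical value: z_0.025 = ±1.960
p-value = 0.1983
Decision: fail to reject H₀ at α = 0.05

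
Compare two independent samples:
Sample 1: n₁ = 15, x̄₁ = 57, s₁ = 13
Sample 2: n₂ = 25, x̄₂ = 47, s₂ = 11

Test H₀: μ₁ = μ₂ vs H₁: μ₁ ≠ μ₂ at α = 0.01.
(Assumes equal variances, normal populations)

Pooled variance: s²_p = [14×13² + 24×11²]/(38) = 138.6842
s_p = 11.7764
SE = s_p×√(1/n₁ + 1/n₂) = 11.7764×√(1/15 + 1/25) = 3.8462
t = (x̄₁ - x̄₂)/SE = (57 - 47)/3.8462 = 2.6000
df = 38, t-critical = ±2.712
Decision: fail to reject H₀

Answer: t = 2.6000, fail to reject H₀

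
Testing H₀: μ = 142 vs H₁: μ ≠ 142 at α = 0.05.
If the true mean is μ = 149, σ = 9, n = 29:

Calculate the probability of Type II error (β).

Answer: β ≈ 0.0129

Derivation:
SE = σ/√n = 9/√29 = 1.6713
Critical values: μ₀ ± z_0.025×SE = 142 ± 1.960×1.6713
Acceptance region: (138.7243, 145.2757)
Under H₁ (μ = 149): z_high = (145.2757 - 149)/1.6713 = -2.2284, z_low = (138.7243 - 149)/1.6713 = -6.1483
β = P(not reject | H₁) = Φ(-2.2284) - Φ(-6.1483) ≈ 0.0129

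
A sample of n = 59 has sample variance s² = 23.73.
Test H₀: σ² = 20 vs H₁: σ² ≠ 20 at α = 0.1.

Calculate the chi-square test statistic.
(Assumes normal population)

df = n - 1 = 58
χ² = (n-1)s²/σ₀² = 58×23.73/20 = 68.8170
Critical values: χ²_{0.95,58} = 41.492, χ²_{0.05,58} = 76.778
Rejection region: χ² < 41.492 or χ² > 76.778
Decision: fail to reject H₀

Answer: χ² = 68.8170, fail to reject H₀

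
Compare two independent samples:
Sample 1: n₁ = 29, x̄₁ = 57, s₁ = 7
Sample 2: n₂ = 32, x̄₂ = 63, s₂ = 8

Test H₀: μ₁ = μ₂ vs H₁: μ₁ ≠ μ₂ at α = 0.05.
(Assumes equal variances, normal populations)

Answer: t = -3.1030, reject H₀

Derivation:
Pooled variance: s²_p = [28×7² + 31×8²]/(59) = 56.8814
s_p = 7.5420
SE = s_p×√(1/n₁ + 1/n₂) = 7.5420×√(1/29 + 1/32) = 1.9336
t = (x̄₁ - x̄₂)/SE = (57 - 63)/1.9336 = -3.1030
df = 59, t-critical = ±2.001
Decision: reject H₀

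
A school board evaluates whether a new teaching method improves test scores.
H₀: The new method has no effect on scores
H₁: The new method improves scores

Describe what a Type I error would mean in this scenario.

Answer: Concluding the new method improves scores when it actually doesn't

Derivation:
Type I error (α): Rejecting H₀ when H₀ is true
Type II error (β): Failing to reject H₀ when H₁ is true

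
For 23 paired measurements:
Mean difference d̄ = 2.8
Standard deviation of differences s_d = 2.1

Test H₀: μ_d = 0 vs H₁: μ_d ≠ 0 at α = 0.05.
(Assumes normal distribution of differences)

Answer: t = 6.3942, reject H₀

Derivation:
df = n - 1 = 22
SE = s_d/√n = 2.1/√23 = 0.4379
t = d̄/SE = 2.8/0.4379 = 6.3942
Critical value: t_{0.025,22} = ±2.074
p-value < 0.0001
Decision: reject H₀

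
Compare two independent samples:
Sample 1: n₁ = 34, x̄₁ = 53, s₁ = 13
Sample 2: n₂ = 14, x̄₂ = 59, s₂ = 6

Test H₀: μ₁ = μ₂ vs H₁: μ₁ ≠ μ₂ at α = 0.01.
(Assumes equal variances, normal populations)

Pooled variance: s²_p = [33×13² + 13×6²]/(46) = 131.4130
s_p = 11.4636
SE = s_p×√(1/n₁ + 1/n₂) = 11.4636×√(1/34 + 1/14) = 3.6403
t = (x̄₁ - x̄₂)/SE = (53 - 59)/3.6403 = -1.6482
df = 46, t-critical = ±2.687
Decision: fail to reject H₀

Answer: t = -1.6482, fail to reject H₀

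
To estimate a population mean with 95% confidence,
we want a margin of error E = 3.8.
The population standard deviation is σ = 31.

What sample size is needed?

z_0.025 = 1.960
n = (z×σ/E)² = (1.960×31/3.8)²
n = 255.6633
Round up: n = 256

Answer: n = 256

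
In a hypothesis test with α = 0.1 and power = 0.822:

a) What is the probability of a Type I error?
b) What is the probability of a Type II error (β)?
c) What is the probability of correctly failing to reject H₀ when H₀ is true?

a) Type I error probability = α = 0.1
b) Power = P(reject H₀ | H₁ true) = 1 - β = 0.822, so Type II error probability = β = 1 - Power = 0.178
c) P(fail to reject H₀ | H₀ true) = 1 - α = 0.9

Answer: a) 0.1, b) 0.178, c) 0.9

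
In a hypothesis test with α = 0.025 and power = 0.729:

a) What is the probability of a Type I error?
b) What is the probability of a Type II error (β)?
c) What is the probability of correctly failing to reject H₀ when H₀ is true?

a) Type I error probability = α = 0.025
b) Power = P(reject H₀ | H₁ true) = 1 - β = 0.729, so Type II error probability = β = 1 - Power = 0.271
c) P(fail to reject H₀ | H₀ true) = 1 - α = 0.975

Answer: a) 0.025, b) 0.271, c) 0.975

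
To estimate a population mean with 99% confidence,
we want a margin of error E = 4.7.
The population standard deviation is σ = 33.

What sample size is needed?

z_0.005 = 2.576
n = (z×σ/E)² = (2.576×33/4.7)²
n = 327.1326
Round up: n = 328

Answer: n = 328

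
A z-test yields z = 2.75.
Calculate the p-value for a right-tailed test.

For z = 2.75:
p = P(Z > 2.75) = 1 - Φ(2.75) = 0.0030

Answer: p-value ≈ 0.0030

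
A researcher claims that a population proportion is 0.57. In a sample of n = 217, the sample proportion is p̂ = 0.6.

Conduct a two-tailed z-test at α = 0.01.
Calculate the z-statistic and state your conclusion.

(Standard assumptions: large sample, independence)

Answer: z = 0.8926, fail to reject H₀

Derivation:
H₀: p = 0.57, H₁: p ≠ 0.57
Standard error: SE = √(p₀(1-p₀)/n) = √(0.57×0.43/217) = 0.033608
z-statistic: z = (p̂ - p₀)/SE = (0.6 - 0.57)/0.033608 = 0.8926
Critical value: z_0.005 = ±2.576
p-value = 0.3721
Decision: fail to reject H₀ at α = 0.01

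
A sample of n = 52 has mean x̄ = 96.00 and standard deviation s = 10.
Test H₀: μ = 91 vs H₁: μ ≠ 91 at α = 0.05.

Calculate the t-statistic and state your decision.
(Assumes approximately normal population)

df = n - 1 = 51
SE = s/√n = 10/√52 = 1.3868
t = (x̄ - μ₀)/SE = (96.00 - 91)/1.3868 = 3.6054
Critical value: t_{0.025,51} = ±2.008
p-value ≈ 0.0007
Decision: reject H₀

Answer: t = 3.6054, reject H₀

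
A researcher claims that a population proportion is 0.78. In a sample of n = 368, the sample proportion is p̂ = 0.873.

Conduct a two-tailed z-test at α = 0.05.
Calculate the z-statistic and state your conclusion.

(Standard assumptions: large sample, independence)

H₀: p = 0.78, H₁: p ≠ 0.78
Standard error: SE = √(p₀(1-p₀)/n) = √(0.78×0.22/368) = 0.021594
z-statistic: z = (p̂ - p₀)/SE = (0.873 - 0.78)/0.021594 = 4.3068
Critical value: z_0.025 = ±1.960
p-value < 0.0001
Decision: reject H₀ at α = 0.05

Answer: z = 4.3068, reject H₀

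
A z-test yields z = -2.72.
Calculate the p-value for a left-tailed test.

Answer: p-value ≈ 0.0033

Derivation:
For z = -2.72:
p = P(Z < -2.72) = Φ(-2.72) = 0.0033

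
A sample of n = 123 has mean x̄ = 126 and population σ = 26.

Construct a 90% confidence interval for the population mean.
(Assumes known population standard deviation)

Answer: (122.1436, 129.8564)

Derivation:
Confidence level: 90%, α = 0.1
z_0.05 = 1.645
SE = σ/√n = 26/√123 = 2.3443
Margin of error = 1.645 × 2.3443 = 3.8564
CI: x̄ ± margin = 126 ± 3.8564
CI: (122.1436, 129.8564)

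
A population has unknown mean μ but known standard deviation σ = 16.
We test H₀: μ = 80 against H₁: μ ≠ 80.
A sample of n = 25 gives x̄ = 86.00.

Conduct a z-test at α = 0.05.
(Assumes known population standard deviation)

Answer: z = 1.8750, fail to reject H₀

Derivation:
Standard error: SE = σ/√n = 16/√25 = 3.2000
z-statistic: z = (x̄ - μ₀)/SE = (86.00 - 80)/3.2000 = 1.8750
Critical value: ±1.960
p-value = 0.0608
Decision: fail to reject H₀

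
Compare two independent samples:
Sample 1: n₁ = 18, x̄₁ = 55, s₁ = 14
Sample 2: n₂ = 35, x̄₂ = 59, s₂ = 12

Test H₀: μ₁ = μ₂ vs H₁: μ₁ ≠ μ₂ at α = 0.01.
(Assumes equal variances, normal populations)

Pooled variance: s²_p = [17×14² + 34×12²]/(51) = 161.3333
s_p = 12.7017
SE = s_p×√(1/n₁ + 1/n₂) = 12.7017×√(1/18 + 1/35) = 3.6841
t = (x̄₁ - x̄₂)/SE = (55 - 59)/3.6841 = -1.0857
df = 51, t-critical = ±2.676
Decision: fail to reject H₀

Answer: t = -1.0857, fail to reject H₀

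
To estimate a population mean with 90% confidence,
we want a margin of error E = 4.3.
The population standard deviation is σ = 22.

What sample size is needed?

Answer: n = 71

Derivation:
z_0.05 = 1.645
n = (z×σ/E)² = (1.645×22/4.3)²
n = 70.8338
Round up: n = 71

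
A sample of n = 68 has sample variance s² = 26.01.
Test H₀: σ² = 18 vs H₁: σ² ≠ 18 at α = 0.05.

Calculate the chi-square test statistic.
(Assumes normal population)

Answer: χ² = 96.8150, reject H₀

Derivation:
df = n - 1 = 67
χ² = (n-1)s²/σ₀² = 67×26.01/18 = 96.8150
Critical values: χ²_{0.975,67} = 46.261, χ²_{0.025,67} = 91.519
Rejection region: χ² < 46.261 or χ² > 91.519
Decision: reject H₀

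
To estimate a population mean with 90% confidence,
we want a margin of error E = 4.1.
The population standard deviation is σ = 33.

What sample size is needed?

Answer: n = 176

Derivation:
z_0.05 = 1.645
n = (z×σ/E)² = (1.645×33/4.1)²
n = 175.3041
Round up: n = 176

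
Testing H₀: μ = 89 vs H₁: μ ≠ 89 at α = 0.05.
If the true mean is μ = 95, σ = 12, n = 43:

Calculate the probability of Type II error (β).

Answer: β ≈ 0.0936

Derivation:
SE = σ/√n = 12/√43 = 1.8300
Critical values: μ₀ ± z_0.025×SE = 89 ± 1.960×1.8300
Acceptance region: (85.4132, 92.5868)
Under H₁ (μ = 95): z_high = (92.5868 - 95)/1.8300 = -1.3187, z_low = (85.4132 - 95)/1.8300 = -5.2387
β = P(not reject | H₁) = Φ(-1.3187) - Φ(-5.2387) ≈ 0.0936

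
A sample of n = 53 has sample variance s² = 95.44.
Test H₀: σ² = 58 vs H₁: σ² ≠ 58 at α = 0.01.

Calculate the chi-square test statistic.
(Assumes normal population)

Answer: χ² = 85.5669, reject H₀

Derivation:
df = n - 1 = 52
χ² = (n-1)s²/σ₀² = 52×95.44/58 = 85.5669
Critical values: χ²_{0.995,52} = 29.481, χ²_{0.005,52} = 82.001
Rejection region: χ² < 29.481 or χ² > 82.001
Decision: reject H₀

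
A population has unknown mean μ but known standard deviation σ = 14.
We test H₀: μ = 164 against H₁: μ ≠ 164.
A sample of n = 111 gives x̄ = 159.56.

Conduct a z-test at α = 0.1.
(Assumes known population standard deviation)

Answer: z = -3.3414, reject H₀

Derivation:
Standard error: SE = σ/√n = 14/√111 = 1.3288
z-statistic: z = (x̄ - μ₀)/SE = (159.56 - 164)/1.3288 = -3.3414
Critical value: ±1.645
p-value = 0.0008
Decision: reject H₀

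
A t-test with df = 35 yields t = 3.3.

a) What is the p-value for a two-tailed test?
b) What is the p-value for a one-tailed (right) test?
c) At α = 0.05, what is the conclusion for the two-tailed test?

Using t-distribution with df = 35:
a) Two-tailed: p = 2×P(T > 3.3) = 0.0022
b) One-tailed: p = P(T > 3.3) = 0.0011
c) 0.0022 < 0.05, reject H₀

Answer: a) 0.0022, b) 0.0011, c) reject H₀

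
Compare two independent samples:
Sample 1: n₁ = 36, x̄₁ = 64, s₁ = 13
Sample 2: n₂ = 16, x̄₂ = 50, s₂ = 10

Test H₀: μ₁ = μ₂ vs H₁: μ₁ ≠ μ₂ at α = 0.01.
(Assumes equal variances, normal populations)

Answer: t = 3.8262, reject H₀

Derivation:
Pooled variance: s²_p = [35×13² + 15×10²]/(50) = 148.3000
s_p = 12.1778
SE = s_p×√(1/n₁ + 1/n₂) = 12.1778×√(1/36 + 1/16) = 3.6590
t = (x̄₁ - x̄₂)/SE = (64 - 50)/3.6590 = 3.8262
df = 50, t-critical = ±2.678
Decision: reject H₀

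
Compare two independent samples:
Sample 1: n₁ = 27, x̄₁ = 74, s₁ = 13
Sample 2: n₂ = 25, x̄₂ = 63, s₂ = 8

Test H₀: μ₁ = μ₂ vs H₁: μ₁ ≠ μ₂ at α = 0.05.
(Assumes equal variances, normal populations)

Answer: t = 3.6391, reject H₀

Derivation:
Pooled variance: s²_p = [26×13² + 24×8²]/(50) = 118.6000
s_p = 10.8904
SE = s_p×√(1/n₁ + 1/n₂) = 10.8904×√(1/27 + 1/25) = 3.0227
t = (x̄₁ - x̄₂)/SE = (74 - 63)/3.0227 = 3.6391
df = 50, t-critical = ±2.009
Decision: reject H₀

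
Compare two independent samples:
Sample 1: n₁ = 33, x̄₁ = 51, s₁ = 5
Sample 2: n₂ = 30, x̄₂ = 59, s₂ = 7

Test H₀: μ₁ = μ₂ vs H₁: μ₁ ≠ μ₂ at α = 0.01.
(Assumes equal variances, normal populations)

Answer: t = -5.2556, reject H₀

Derivation:
Pooled variance: s²_p = [32×5² + 29×7²]/(61) = 36.4098
s_p = 6.0341
SE = s_p×√(1/n₁ + 1/n₂) = 6.0341×√(1/33 + 1/30) = 1.5222
t = (x̄₁ - x̄₂)/SE = (51 - 59)/1.5222 = -5.2556
df = 61, t-critical = ±2.659
Decision: reject H₀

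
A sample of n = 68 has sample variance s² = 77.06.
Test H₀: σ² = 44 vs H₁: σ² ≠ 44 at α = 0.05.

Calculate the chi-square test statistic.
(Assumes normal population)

df = n - 1 = 67
χ² = (n-1)s²/σ₀² = 67×77.06/44 = 117.3414
Critical values: χ²_{0.975,67} = 46.261, χ²_{0.025,67} = 91.519
Rejection region: χ² < 46.261 or χ² > 91.519
Decision: reject H₀

Answer: χ² = 117.3414, reject H₀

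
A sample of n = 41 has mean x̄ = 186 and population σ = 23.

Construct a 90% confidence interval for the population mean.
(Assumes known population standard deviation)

Confidence level: 90%, α = 0.1
z_0.05 = 1.645
SE = σ/√n = 23/√41 = 3.5920
Margin of error = 1.645 × 3.5920 = 5.9088
CI: x̄ ± margin = 186 ± 5.9088
CI: (180.0912, 191.9088)

Answer: (180.0912, 191.9088)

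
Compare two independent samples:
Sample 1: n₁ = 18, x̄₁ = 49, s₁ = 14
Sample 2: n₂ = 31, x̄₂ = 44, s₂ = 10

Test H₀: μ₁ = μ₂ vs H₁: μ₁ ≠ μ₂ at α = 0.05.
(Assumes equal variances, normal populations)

Pooled variance: s²_p = [17×14² + 30×10²]/(47) = 134.7234
s_p = 11.6070
SE = s_p×√(1/n₁ + 1/n₂) = 11.6070×√(1/18 + 1/31) = 3.4395
t = (x̄₁ - x̄₂)/SE = (49 - 44)/3.4395 = 1.4537
df = 47, t-critical = ±2.012
Decision: fail to reject H₀

Answer: t = 1.4537, fail to reject H₀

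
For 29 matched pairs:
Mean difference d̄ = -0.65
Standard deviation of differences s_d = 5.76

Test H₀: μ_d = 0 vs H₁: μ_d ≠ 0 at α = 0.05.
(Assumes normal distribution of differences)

df = n - 1 = 28
SE = s_d/√n = 5.76/√29 = 1.0696
t = d̄/SE = -0.65/1.0696 = -0.6077
Critical value: t_{0.025,28} = ±2.048
p-value ≈ 0.5483
Decision: fail to reject H₀

Answer: t = -0.6077, fail to reject H₀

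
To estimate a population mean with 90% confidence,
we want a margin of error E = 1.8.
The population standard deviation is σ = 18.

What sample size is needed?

Answer: n = 271

Derivation:
z_0.05 = 1.645
n = (z×σ/E)² = (1.645×18/1.8)²
n = 270.6025
Round up: n = 271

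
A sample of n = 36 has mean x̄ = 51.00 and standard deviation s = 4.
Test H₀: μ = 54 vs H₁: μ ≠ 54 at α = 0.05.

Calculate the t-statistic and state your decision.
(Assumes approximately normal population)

df = n - 1 = 35
SE = s/√n = 4/√36 = 0.6667
t = (x̄ - μ₀)/SE = (51.00 - 54)/0.6667 = -4.4998
Critical value: t_{0.025,35} = ±2.030
p-value ≈ 0.0001
Decision: reject H₀

Answer: t = -4.4998, reject H₀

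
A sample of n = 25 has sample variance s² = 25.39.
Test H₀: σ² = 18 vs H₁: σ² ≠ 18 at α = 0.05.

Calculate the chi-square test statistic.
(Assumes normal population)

Answer: χ² = 33.8533, fail to reject H₀

Derivation:
df = n - 1 = 24
χ² = (n-1)s²/σ₀² = 24×25.39/18 = 33.8533
Critical values: χ²_{0.975,24} = 12.401, χ²_{0.025,24} = 39.364
Rejection region: χ² < 12.401 or χ² > 39.364
Decision: fail to reject H₀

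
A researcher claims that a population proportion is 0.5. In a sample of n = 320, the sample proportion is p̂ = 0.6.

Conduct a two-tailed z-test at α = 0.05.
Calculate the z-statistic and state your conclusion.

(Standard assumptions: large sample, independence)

H₀: p = 0.5, H₁: p ≠ 0.5
Standard error: SE = √(p₀(1-p₀)/n) = √(0.5×0.5/320) = 0.027951
z-statistic: z = (p̂ - p₀)/SE = (0.6 - 0.5)/0.027951 = 3.5777
Critical value: z_0.025 = ±1.960
p-value = 0.0003
Decision: reject H₀ at α = 0.05

Answer: z = 3.5777, reject H₀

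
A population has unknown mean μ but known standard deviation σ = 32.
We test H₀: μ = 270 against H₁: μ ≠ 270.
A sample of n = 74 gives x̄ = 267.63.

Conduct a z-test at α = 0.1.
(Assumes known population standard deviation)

Standard error: SE = σ/√n = 32/√74 = 3.7199
z-statistic: z = (x̄ - μ₀)/SE = (267.63 - 270)/3.7199 = -0.6371
Critical value: ±1.645
p-value = 0.5241
Decision: fail to reject H₀

Answer: z = -0.6371, fail to reject H₀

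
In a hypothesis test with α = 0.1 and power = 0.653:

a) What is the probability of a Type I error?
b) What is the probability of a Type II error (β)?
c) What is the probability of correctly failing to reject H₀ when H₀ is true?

a) Type I error probability = α = 0.1
b) Power = P(reject H₀ | H₁ true) = 1 - β = 0.653, so Type II error probability = β = 1 - Power = 0.347
c) P(fail to reject H₀ | H₀ true) = 1 - α = 0.9

Answer: a) 0.1, b) 0.347, c) 0.9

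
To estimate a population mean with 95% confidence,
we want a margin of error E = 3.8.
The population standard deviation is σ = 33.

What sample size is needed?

Answer: n = 290

Derivation:
z_0.025 = 1.960
n = (z×σ/E)² = (1.960×33/3.8)²
n = 289.7162
Round up: n = 290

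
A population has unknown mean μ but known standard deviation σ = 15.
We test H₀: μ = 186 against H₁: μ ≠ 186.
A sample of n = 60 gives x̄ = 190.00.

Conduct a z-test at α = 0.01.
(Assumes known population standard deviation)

Standard error: SE = σ/√n = 15/√60 = 1.9365
z-statistic: z = (x̄ - μ₀)/SE = (190.00 - 186)/1.9365 = 2.0656
Critical value: ±2.576
p-value = 0.0389
Decision: fail to reject H₀

Answer: z = 2.0656, fail to reject H₀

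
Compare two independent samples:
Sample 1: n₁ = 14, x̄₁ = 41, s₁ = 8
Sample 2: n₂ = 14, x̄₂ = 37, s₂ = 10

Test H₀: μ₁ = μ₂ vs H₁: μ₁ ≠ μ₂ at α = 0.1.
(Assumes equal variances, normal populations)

Answer: t = 1.1687, fail to reject H₀

Derivation:
Pooled variance: s²_p = [13×8² + 13×10²]/(26) = 82.0000
s_p = 9.0554
SE = s_p×√(1/n₁ + 1/n₂) = 9.0554×√(1/14 + 1/14) = 3.4226
t = (x̄₁ - x̄₂)/SE = (41 - 37)/3.4226 = 1.1687
df = 26, t-critical = ±1.706
Decision: fail to reject H₀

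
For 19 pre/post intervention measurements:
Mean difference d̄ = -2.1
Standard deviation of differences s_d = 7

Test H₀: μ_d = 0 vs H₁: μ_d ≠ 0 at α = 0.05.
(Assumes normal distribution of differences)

df = n - 1 = 18
SE = s_d/√n = 7/√19 = 1.6059
t = d̄/SE = -2.1/1.6059 = -1.3077
Critical value: t_{0.025,18} = ±2.101
p-value ≈ 0.2074
Decision: fail to reject H₀

Answer: t = -1.3077, fail to reject H₀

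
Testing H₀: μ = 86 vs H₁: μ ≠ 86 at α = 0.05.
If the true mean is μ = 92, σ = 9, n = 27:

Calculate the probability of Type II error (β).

SE = σ/√n = 9/√27 = 1.7321
Critical values: μ₀ ± z_0.025×SE = 86 ± 1.960×1.7321
Acceptance region: (82.6051, 89.3949)
Under H₁ (μ = 92): z_high = (89.3949 - 92)/1.7321 = -1.5040, z_low = (82.6051 - 92)/1.7321 = -5.4240
β = P(not reject | H₁) = Φ(-1.5040) - Φ(-5.4240) ≈ 0.0663

Answer: β ≈ 0.0663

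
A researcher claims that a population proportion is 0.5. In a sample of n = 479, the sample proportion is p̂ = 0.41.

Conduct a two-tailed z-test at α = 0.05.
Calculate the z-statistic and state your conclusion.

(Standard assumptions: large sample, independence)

H₀: p = 0.5, H₁: p ≠ 0.5
Standard error: SE = √(p₀(1-p₀)/n) = √(0.5×0.5/479) = 0.022846
z-statistic: z = (p̂ - p₀)/SE = (0.41 - 0.5)/0.022846 = -3.9394
Critical value: z_0.025 = ±1.960
p-value = 0.0001
Decision: reject H₀ at α = 0.05

Answer: z = -3.9394, reject H₀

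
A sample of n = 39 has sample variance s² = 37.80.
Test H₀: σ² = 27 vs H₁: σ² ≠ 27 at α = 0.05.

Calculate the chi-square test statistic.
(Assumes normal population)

Answer: χ² = 53.2000, fail to reject H₀

Derivation:
df = n - 1 = 38
χ² = (n-1)s²/σ₀² = 38×37.80/27 = 53.2000
Critical values: χ²_{0.975,38} = 22.878, χ²_{0.025,38} = 56.896
Rejection region: χ² < 22.878 or χ² > 56.896
Decision: fail to reject H₀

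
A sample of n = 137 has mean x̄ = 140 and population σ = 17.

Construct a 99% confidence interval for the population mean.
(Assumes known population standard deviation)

Confidence level: 99%, α = 0.01
z_0.005 = 2.576
SE = σ/√n = 17/√137 = 1.4524
Margin of error = 2.576 × 1.4524 = 3.7414
CI: x̄ ± margin = 140 ± 3.7414
CI: (136.2586, 143.7414)

Answer: (136.2586, 143.7414)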